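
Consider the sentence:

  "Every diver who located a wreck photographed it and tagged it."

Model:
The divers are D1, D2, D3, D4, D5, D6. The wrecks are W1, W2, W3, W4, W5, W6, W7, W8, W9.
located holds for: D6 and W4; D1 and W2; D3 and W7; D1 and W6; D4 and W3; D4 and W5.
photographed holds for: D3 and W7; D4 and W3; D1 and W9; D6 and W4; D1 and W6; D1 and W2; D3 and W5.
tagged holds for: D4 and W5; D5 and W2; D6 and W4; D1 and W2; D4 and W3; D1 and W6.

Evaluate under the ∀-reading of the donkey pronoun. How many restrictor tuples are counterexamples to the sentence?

2

"it" takes "a wreck" as antecedent — a donkey pronoun bound across the clause boundary.
Strong reading: for every (d,w) with located(d,w), photographed(d,w) ∧ tagged(d,w).
Restrictor pairs: (D1,W2) ✓  (D1,W6) ✓  (D3,W7) ✗  (D4,W3) ✓  (D4,W5) ✗  (D6,W4) ✓
Counterexamples (restrictor pairs failing the scope): 2.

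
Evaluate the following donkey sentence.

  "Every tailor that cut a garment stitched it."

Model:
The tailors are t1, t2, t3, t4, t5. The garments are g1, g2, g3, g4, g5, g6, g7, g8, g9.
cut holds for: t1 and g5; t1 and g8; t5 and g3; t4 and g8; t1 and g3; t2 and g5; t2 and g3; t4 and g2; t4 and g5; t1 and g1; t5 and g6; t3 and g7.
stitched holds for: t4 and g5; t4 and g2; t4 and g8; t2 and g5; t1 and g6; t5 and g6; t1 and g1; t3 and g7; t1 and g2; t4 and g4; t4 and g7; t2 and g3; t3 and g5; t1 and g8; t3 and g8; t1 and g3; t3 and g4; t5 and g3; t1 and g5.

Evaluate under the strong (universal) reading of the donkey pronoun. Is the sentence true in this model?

True

"it" takes "a garment" as antecedent — a donkey pronoun bound across the clause boundary.
Strong reading: for every (t,g) with cut(t,g), stitched(t,g).
Restrictor pairs: (t1,g1) ✓  (t1,g3) ✓  (t1,g5) ✓  (t1,g8) ✓  (t2,g3) ✓  (t2,g5) ✓  (t3,g7) ✓  (t4,g2) ✓  (t4,g5) ✓  (t4,g8) ✓  (t5,g3) ✓  (t5,g6) ✓
Every restrictor pair satisfies the scope.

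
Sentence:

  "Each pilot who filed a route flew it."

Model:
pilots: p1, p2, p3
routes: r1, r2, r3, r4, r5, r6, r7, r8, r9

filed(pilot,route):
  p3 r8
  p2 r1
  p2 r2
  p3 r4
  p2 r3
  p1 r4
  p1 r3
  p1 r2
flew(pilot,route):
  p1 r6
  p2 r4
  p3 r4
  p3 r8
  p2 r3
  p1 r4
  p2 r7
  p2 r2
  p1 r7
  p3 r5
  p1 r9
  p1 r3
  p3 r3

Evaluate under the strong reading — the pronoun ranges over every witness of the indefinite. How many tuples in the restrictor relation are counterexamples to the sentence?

"it" takes "a route" as antecedent — a donkey pronoun bound across the clause boundary.
Strong reading: for every (p,r) with filed(p,r), flew(p,r).
Restrictor pairs: (p1,r2) ✗  (p1,r3) ✓  (p1,r4) ✓  (p2,r1) ✗  (p2,r2) ✓  (p2,r3) ✓  (p3,r4) ✓  (p3,r8) ✓
Counterexamples (restrictor pairs failing the scope): 2.

2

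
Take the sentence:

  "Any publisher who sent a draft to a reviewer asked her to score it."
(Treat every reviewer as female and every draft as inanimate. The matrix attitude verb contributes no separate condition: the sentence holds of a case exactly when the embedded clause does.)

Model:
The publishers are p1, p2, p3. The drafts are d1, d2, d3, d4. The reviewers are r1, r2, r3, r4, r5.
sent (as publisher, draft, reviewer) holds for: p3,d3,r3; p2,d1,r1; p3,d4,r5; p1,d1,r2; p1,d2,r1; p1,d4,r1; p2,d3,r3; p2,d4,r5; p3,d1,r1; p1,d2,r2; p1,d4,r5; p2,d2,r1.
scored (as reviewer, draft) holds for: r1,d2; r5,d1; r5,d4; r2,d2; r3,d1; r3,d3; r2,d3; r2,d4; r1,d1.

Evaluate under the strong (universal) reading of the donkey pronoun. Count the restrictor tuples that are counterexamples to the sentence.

"her" takes "a reviewer" as antecedent and "it" takes "a draft"; both are donkey pronouns co-varying with the restrictor.
Strong reading: for every (p,d,r) with sent(p,d,r), scored(r,d).
Restrictor triples: (p1,d1,r2)→scored(r2,d1) ✗  (p1,d2,r1)→scored(r1,d2) ✓  (p1,d2,r2)→scored(r2,d2) ✓  (p1,d4,r1)→scored(r1,d4) ✗  (p1,d4,r5)→scored(r5,d4) ✓  (p2,d1,r1)→scored(r1,d1) ✓  (p2,d2,r1)→scored(r1,d2) ✓  (p2,d3,r3)→scored(r3,d3) ✓  (p2,d4,r5)→scored(r5,d4) ✓  (p3,d1,r1)→scored(r1,d1) ✓  (p3,d3,r3)→scored(r3,d3) ✓  (p3,d4,r5)→scored(r5,d4) ✓
Counterexamples (restrictor triples failing the scope): 2.

2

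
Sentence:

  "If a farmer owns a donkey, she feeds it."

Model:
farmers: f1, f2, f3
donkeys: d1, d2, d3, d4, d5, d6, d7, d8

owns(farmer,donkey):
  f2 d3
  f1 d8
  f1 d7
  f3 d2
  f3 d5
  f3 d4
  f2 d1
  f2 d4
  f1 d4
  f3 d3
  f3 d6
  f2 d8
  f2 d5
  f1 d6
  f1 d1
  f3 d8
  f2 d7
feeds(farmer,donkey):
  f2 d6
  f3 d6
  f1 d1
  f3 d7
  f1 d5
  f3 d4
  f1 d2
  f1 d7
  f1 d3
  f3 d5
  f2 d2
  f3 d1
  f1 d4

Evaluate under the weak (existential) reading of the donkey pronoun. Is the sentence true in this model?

"it" takes "a donkey" as antecedent — a donkey pronoun bound across the clause boundary.
Weak reading: every farmer f with some owns-donkey has at least one owns-donkey d such that feeds(f,d).
Per farmer: f1:✓  f2:✗  f3:✓
f2 has no witness among its owns-donkeys.

False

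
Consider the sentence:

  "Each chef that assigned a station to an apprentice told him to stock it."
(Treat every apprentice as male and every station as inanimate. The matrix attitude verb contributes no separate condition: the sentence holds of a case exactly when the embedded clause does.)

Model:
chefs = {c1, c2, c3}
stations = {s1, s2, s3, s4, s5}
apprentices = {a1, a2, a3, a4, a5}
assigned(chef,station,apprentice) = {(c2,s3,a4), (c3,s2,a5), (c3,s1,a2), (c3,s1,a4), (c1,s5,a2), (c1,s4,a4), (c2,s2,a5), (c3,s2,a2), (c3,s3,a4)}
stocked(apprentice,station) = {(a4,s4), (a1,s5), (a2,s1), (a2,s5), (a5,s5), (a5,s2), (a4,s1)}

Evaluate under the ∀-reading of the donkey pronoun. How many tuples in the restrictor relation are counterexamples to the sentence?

"him" takes "an apprentice" as antecedent and "it" takes "a station"; both are donkey pronouns co-varying with the restrictor.
Strong reading: for every (c,s,a) with assigned(c,s,a), stocked(a,s).
Restrictor triples: (c1,s4,a4)→stocked(a4,s4) ✓  (c1,s5,a2)→stocked(a2,s5) ✓  (c2,s2,a5)→stocked(a5,s2) ✓  (c2,s3,a4)→stocked(a4,s3) ✗  (c3,s1,a2)→stocked(a2,s1) ✓  (c3,s1,a4)→stocked(a4,s1) ✓  (c3,s2,a2)→stocked(a2,s2) ✗  (c3,s2,a5)→stocked(a5,s2) ✓  (c3,s3,a4)→stocked(a4,s3) ✗
Counterexamples (restrictor triples failing the scope): 3.

3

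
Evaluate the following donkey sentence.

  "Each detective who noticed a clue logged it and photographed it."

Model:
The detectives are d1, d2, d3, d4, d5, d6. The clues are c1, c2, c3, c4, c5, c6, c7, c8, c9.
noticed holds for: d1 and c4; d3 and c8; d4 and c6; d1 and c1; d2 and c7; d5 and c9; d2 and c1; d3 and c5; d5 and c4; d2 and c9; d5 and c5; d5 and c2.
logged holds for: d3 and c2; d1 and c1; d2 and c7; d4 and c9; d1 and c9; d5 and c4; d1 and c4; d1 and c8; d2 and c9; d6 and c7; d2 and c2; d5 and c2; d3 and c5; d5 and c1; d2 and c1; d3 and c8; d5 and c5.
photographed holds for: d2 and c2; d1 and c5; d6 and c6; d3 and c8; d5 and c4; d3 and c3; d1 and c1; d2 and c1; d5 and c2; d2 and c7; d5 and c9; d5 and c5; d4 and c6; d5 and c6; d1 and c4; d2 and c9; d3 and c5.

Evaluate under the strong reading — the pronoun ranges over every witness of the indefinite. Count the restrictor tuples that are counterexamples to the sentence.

2

"it" takes "a clue" as antecedent — a donkey pronoun bound across the clause boundary.
Strong reading: for every (d,c) with noticed(d,c), logged(d,c) ∧ photographed(d,c).
Restrictor pairs: (d1,c1) ✓  (d1,c4) ✓  (d2,c1) ✓  (d2,c7) ✓  (d2,c9) ✓  (d3,c5) ✓  (d3,c8) ✓  (d4,c6) ✗  (d5,c2) ✓  (d5,c4) ✓  (d5,c5) ✓  (d5,c9) ✗
Counterexamples (restrictor pairs failing the scope): 2.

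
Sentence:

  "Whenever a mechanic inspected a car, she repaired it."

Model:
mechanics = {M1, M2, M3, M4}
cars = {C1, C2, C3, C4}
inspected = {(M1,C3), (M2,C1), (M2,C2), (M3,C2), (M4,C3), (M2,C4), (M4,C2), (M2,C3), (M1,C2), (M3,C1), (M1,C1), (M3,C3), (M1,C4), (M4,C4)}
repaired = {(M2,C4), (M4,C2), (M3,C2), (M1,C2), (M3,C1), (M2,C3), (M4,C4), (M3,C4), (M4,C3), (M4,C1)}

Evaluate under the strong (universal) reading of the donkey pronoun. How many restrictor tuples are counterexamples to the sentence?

6

"it" takes "a car" as antecedent — a donkey pronoun bound across the clause boundary.
Strong reading: for every (m,c) with inspected(m,c), repaired(m,c).
Restrictor pairs: (M1,C1) ✗  (M1,C2) ✓  (M1,C3) ✗  (M1,C4) ✗  (M2,C1) ✗  (M2,C2) ✗  (M2,C3) ✓  (M2,C4) ✓  (M3,C1) ✓  (M3,C2) ✓  (M3,C3) ✗  (M4,C2) ✓  (M4,C3) ✓  (M4,C4) ✓
Counterexamples (restrictor pairs failing the scope): 6.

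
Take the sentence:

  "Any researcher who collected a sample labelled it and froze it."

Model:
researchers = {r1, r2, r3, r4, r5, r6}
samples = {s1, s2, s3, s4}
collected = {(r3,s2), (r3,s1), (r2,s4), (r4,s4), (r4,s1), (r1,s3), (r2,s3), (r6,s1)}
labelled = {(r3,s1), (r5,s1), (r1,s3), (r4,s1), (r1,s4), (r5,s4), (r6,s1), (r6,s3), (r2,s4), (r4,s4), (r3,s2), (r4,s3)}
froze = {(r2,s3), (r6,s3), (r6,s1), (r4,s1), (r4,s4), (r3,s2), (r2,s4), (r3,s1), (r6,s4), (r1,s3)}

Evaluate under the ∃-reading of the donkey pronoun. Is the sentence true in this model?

"it" takes "a sample" as antecedent — a donkey pronoun bound across the clause boundary.
Weak reading: every researcher r with some collected-sample has at least one collected-sample s such that labelled(r,s) ∧ froze(r,s).
Per researcher: r1:✓  r2:✓  r3:✓  r4:✓  r6:✓
Every researcher in the restrictor has a witness.

True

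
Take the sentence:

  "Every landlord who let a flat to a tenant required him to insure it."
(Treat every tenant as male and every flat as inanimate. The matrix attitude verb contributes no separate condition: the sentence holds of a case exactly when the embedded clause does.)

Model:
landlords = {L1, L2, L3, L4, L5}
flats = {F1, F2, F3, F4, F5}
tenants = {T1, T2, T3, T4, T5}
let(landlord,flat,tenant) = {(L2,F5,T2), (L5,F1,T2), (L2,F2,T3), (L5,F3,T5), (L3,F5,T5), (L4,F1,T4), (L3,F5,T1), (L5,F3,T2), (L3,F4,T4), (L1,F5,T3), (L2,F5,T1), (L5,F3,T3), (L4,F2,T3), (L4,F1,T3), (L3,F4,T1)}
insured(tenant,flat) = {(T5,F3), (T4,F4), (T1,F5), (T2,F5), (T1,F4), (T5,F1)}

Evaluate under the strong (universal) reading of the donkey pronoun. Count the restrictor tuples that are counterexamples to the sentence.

9

"him" takes "a tenant" as antecedent and "it" takes "a flat"; both are donkey pronouns co-varying with the restrictor.
Strong reading: for every (l,f,t) with let(l,f,t), insured(t,f).
Restrictor triples: (L1,F5,T3)→insured(T3,F5) ✗  (L2,F2,T3)→insured(T3,F2) ✗  (L2,F5,T1)→insured(T1,F5) ✓  (L2,F5,T2)→insured(T2,F5) ✓  (L3,F4,T1)→insured(T1,F4) ✓  (L3,F4,T4)→insured(T4,F4) ✓  (L3,F5,T1)→insured(T1,F5) ✓  (L3,F5,T5)→insured(T5,F5) ✗  (L4,F1,T3)→insured(T3,F1) ✗  (L4,F1,T4)→insured(T4,F1) ✗  (L4,F2,T3)→insured(T3,F2) ✗  (L5,F1,T2)→insured(T2,F1) ✗  (L5,F3,T2)→insured(T2,F3) ✗  (L5,F3,T3)→insured(T3,F3) ✗  (L5,F3,T5)→insured(T5,F3) ✓
Counterexamples (restrictor triples failing the scope): 9.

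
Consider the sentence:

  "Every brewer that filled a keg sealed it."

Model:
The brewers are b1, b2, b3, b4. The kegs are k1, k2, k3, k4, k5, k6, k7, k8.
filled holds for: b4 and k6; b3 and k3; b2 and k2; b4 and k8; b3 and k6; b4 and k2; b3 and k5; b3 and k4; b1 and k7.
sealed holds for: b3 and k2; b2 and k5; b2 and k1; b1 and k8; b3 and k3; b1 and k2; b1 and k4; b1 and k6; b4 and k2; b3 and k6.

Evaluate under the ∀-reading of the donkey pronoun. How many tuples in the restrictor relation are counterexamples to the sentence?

6

"it" takes "a keg" as antecedent — a donkey pronoun bound across the clause boundary.
Strong reading: for every (b,k) with filled(b,k), sealed(b,k).
Restrictor pairs: (b1,k7) ✗  (b2,k2) ✗  (b3,k3) ✓  (b3,k4) ✗  (b3,k5) ✗  (b3,k6) ✓  (b4,k2) ✓  (b4,k6) ✗  (b4,k8) ✗
Counterexamples (restrictor pairs failing the scope): 6.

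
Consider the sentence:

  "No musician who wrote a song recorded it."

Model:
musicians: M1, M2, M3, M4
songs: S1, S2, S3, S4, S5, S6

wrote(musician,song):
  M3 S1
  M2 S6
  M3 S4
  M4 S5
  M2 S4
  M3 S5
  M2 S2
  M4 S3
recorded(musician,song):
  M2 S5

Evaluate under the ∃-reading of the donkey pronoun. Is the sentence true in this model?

"it" takes "a song" as antecedent — a donkey pronoun bound across the clause boundary.
Truth condition: for no (m,s) with wrote(m,s) does recorded(m,s) hold.
Restrictor pairs — does the scope hold? (M2,S2):fails  (M2,S4):fails  (M2,S6):fails  (M3,S1):fails  (M3,S4):fails  (M3,S5):fails  (M4,S3):fails  (M4,S5):fails
Scope holds for no restrictor pair, so the sentence is true.

True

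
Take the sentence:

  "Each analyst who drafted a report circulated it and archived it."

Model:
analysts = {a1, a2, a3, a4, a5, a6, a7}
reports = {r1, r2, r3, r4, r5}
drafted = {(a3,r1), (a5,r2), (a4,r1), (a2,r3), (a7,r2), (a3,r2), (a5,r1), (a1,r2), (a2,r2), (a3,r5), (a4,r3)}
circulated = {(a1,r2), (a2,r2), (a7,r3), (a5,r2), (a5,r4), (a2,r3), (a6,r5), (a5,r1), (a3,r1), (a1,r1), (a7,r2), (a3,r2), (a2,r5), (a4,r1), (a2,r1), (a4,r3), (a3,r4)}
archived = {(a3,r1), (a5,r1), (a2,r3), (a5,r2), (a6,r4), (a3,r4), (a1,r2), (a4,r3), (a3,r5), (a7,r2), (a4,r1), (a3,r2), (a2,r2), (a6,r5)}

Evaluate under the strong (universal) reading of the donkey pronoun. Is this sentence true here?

"it" takes "a report" as antecedent — a donkey pronoun bound across the clause boundary.
Strong reading: for every (a,r) with drafted(a,r), circulated(a,r) ∧ archived(a,r).
Restrictor pairs: (a1,r2) ✓  (a2,r2) ✓  (a2,r3) ✓  (a3,r1) ✓  (a3,r2) ✓  (a3,r5) ✗  (a4,r1) ✓  (a4,r3) ✓  (a5,r1) ✓  (a5,r2) ✓  (a7,r2) ✓
Counterexample: (a3,r5) is in drafted but fails the scope.

False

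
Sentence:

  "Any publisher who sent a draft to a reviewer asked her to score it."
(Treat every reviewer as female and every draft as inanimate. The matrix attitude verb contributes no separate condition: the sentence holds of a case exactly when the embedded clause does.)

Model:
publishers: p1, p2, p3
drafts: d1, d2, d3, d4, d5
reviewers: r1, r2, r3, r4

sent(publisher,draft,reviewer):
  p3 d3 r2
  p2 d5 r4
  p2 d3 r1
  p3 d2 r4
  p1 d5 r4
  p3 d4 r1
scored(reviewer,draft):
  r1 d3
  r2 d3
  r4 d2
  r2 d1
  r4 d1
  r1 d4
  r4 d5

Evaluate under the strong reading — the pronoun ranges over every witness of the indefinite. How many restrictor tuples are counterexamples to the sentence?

"her" takes "a reviewer" as antecedent and "it" takes "a draft"; both are donkey pronouns co-varying with the restrictor.
Strong reading: for every (p,d,r) with sent(p,d,r), scored(r,d).
Restrictor triples: (p1,d5,r4)→scored(r4,d5) ✓  (p2,d3,r1)→scored(r1,d3) ✓  (p2,d5,r4)→scored(r4,d5) ✓  (p3,d2,r4)→scored(r4,d2) ✓  (p3,d3,r2)→scored(r2,d3) ✓  (p3,d4,r1)→scored(r1,d4) ✓
Counterexamples (restrictor triples failing the scope): 0.

0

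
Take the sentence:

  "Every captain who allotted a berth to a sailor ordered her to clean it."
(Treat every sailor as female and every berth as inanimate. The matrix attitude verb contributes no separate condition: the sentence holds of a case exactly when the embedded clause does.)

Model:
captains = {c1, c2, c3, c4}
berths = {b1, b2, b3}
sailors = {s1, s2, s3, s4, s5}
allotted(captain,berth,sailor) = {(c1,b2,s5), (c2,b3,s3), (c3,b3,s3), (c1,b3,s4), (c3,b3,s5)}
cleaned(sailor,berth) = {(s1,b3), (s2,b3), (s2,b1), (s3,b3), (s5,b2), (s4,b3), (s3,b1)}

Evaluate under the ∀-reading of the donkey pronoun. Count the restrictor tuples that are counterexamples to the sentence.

"her" takes "a sailor" as antecedent and "it" takes "a berth"; both are donkey pronouns co-varying with the restrictor.
Strong reading: for every (c,b,s) with allotted(c,b,s), cleaned(s,b).
Restrictor triples: (c1,b2,s5)→cleaned(s5,b2) ✓  (c1,b3,s4)→cleaned(s4,b3) ✓  (c2,b3,s3)→cleaned(s3,b3) ✓  (c3,b3,s3)→cleaned(s3,b3) ✓  (c3,b3,s5)→cleaned(s5,b3) ✗
Counterexamples (restrictor triples failing the scope): 1.

1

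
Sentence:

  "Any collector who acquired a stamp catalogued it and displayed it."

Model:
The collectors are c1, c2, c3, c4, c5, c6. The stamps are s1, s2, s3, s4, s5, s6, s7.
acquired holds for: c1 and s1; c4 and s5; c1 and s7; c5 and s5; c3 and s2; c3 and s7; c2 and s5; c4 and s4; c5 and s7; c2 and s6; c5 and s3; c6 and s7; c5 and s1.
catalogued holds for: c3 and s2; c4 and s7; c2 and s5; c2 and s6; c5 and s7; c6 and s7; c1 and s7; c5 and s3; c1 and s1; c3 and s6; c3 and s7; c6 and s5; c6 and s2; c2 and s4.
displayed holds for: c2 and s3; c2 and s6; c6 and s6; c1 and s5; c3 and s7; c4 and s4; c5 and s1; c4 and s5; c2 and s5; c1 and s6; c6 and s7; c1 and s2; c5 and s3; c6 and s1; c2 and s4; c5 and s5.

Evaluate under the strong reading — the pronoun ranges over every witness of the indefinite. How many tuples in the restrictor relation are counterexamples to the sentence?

"it" takes "a stamp" as antecedent — a donkey pronoun bound across the clause boundary.
Strong reading: for every (c,s) with acquired(c,s), catalogued(c,s) ∧ displayed(c,s).
Restrictor pairs: (c1,s1) ✗  (c1,s7) ✗  (c2,s5) ✓  (c2,s6) ✓  (c3,s2) ✗  (c3,s7) ✓  (c4,s4) ✗  (c4,s5) ✗  (c5,s1) ✗  (c5,s3) ✓  (c5,s5) ✗  (c5,s7) ✗  (c6,s7) ✓
Counterexamples (restrictor pairs failing the scope): 8.

8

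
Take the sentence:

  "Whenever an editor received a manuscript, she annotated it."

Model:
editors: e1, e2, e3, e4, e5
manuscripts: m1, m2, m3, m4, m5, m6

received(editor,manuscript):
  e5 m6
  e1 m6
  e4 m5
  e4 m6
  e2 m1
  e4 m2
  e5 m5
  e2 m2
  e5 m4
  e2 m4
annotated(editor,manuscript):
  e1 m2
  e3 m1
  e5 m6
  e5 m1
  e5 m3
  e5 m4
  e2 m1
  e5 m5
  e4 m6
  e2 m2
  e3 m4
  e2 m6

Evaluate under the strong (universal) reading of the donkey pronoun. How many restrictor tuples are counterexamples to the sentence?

4

"it" takes "a manuscript" as antecedent — a donkey pronoun bound across the clause boundary.
Strong reading: for every (e,m) with received(e,m), annotated(e,m).
Restrictor pairs: (e1,m6) ✗  (e2,m1) ✓  (e2,m2) ✓  (e2,m4) ✗  (e4,m2) ✗  (e4,m5) ✗  (e4,m6) ✓  (e5,m4) ✓  (e5,m5) ✓  (e5,m6) ✓
Counterexamples (restrictor pairs failing the scope): 4.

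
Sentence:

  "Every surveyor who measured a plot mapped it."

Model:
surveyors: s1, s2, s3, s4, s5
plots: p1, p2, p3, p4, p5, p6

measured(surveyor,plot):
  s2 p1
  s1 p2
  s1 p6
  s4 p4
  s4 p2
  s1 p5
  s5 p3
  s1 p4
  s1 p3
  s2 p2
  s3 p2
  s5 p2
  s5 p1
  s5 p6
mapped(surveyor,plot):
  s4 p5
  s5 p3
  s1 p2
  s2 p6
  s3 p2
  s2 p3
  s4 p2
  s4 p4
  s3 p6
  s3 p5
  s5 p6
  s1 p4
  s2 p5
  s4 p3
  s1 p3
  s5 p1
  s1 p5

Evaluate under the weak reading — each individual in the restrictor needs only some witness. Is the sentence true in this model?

False

"it" takes "a plot" as antecedent — a donkey pronoun bound across the clause boundary.
Weak reading: every surveyor s with some measured-plot has at least one measured-plot p such that mapped(s,p).
Per surveyor: s1:✓  s2:✗  s3:✓  s4:✓  s5:✓
s2 has no witness among its measured-plots.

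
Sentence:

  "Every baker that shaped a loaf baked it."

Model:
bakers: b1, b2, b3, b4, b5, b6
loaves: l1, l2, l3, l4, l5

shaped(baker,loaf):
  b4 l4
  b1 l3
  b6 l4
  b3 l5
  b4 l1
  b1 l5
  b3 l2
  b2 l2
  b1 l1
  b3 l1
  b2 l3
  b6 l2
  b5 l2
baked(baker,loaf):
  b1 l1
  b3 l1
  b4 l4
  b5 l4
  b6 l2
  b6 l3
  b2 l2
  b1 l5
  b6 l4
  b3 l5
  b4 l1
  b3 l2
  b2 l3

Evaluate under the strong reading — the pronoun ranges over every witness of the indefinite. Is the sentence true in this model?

False

"it" takes "a loaf" as antecedent — a donkey pronoun bound across the clause boundary.
Strong reading: for every (b,l) with shaped(b,l), baked(b,l).
Restrictor pairs: (b1,l1) ✓  (b1,l3) ✗  (b1,l5) ✓  (b2,l2) ✓  (b2,l3) ✓  (b3,l1) ✓  (b3,l2) ✓  (b3,l5) ✓  (b4,l1) ✓  (b4,l4) ✓  (b5,l2) ✗  (b6,l2) ✓  (b6,l4) ✓
Counterexample: (b1,l3) is in shaped but fails the scope.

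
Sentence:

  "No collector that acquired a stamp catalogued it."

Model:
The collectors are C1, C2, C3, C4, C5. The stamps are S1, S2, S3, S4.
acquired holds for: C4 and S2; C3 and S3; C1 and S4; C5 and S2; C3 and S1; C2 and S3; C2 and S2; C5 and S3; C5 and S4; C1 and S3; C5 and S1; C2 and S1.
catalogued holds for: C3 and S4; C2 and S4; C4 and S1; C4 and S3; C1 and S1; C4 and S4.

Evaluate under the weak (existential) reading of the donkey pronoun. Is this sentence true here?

True

"it" takes "a stamp" as antecedent — a donkey pronoun bound across the clause boundary.
Truth condition: for no (c,s) with acquired(c,s) does catalogued(c,s) hold.
Restrictor pairs — does the scope hold? (C1,S3):fails  (C1,S4):fails  (C2,S1):fails  (C2,S2):fails  (C2,S3):fails  (C3,S1):fails  (C3,S3):fails  (C4,S2):fails  (C5,S1):fails  (C5,S2):fails  (C5,S3):fails  (C5,S4):fails
Scope holds for no restrictor pair, so the sentence is true.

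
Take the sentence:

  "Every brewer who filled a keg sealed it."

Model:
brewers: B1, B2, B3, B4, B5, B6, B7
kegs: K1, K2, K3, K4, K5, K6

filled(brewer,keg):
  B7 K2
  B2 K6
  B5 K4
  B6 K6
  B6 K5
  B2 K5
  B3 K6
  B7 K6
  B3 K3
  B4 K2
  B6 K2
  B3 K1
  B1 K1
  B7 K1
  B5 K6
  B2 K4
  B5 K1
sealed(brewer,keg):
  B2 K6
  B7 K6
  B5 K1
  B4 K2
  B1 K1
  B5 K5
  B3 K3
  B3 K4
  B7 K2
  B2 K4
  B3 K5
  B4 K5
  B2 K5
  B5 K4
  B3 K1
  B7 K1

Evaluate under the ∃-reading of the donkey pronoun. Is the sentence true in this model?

"it" takes "a keg" as antecedent — a donkey pronoun bound across the clause boundary.
Weak reading: every brewer b with some filled-keg has at least one filled-keg k such that sealed(b,k).
Per brewer: B1:✓  B2:✓  B3:✓  B4:✓  B5:✓  B6:✗  B7:✓
B6 has no witness among its filled-kegs.

False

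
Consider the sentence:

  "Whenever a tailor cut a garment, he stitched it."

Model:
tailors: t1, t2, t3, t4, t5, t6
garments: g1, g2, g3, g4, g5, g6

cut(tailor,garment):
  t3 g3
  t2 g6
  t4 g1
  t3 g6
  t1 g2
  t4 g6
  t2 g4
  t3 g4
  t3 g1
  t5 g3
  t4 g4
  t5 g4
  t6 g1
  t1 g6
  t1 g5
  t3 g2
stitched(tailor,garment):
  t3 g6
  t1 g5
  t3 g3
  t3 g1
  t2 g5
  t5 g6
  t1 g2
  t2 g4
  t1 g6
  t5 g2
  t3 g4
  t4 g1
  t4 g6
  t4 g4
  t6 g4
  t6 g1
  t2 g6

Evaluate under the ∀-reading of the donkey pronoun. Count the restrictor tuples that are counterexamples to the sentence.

3

"it" takes "a garment" as antecedent — a donkey pronoun bound across the clause boundary.
Strong reading: for every (t,g) with cut(t,g), stitched(t,g).
Restrictor pairs: (t1,g2) ✓  (t1,g5) ✓  (t1,g6) ✓  (t2,g4) ✓  (t2,g6) ✓  (t3,g1) ✓  (t3,g2) ✗  (t3,g3) ✓  (t3,g4) ✓  (t3,g6) ✓  (t4,g1) ✓  (t4,g4) ✓  (t4,g6) ✓  (t5,g3) ✗  (t5,g4) ✗  (t6,g1) ✓
Counterexamples (restrictor pairs failing the scope): 3.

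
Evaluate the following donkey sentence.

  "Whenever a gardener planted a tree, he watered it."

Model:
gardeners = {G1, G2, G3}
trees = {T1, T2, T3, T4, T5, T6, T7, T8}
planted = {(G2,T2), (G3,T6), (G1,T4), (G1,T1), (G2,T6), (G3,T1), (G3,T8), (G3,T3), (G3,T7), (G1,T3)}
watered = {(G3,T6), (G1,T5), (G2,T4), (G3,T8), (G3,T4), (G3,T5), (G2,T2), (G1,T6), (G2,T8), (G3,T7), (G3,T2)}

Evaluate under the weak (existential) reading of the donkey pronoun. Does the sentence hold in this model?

False

"it" takes "a tree" as antecedent — a donkey pronoun bound across the clause boundary.
Weak reading: every gardener g with some planted-tree has at least one planted-tree t such that watered(g,t).
Per gardener: G1:✗  G2:✓  G3:✓
G1 has no witness among its planted-trees.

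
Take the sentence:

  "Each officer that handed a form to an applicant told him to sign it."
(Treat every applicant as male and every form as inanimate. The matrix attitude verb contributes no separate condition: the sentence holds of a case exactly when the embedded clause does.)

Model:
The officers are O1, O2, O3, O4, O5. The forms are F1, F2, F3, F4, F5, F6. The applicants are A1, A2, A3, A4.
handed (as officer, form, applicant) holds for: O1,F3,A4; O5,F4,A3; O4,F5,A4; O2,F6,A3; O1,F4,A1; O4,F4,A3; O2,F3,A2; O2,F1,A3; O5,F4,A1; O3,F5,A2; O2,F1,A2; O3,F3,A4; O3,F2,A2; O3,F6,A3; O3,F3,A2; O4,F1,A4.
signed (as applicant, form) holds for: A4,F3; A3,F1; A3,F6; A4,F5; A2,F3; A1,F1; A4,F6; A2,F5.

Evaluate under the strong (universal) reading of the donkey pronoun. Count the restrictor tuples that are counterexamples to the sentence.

"him" takes "an applicant" as antecedent and "it" takes "a form"; both are donkey pronouns co-varying with the restrictor.
Strong reading: for every (o,f,a) with handed(o,f,a), signed(a,f).
Restrictor triples: (O1,F3,A4)→signed(A4,F3) ✓  (O1,F4,A1)→signed(A1,F4) ✗  (O2,F1,A2)→signed(A2,F1) ✗  (O2,F1,A3)→signed(A3,F1) ✓  (O2,F3,A2)→signed(A2,F3) ✓  (O2,F6,A3)→signed(A3,F6) ✓  (O3,F2,A2)→signed(A2,F2) ✗  (O3,F3,A2)→signed(A2,F3) ✓  (O3,F3,A4)→signed(A4,F3) ✓  (O3,F5,A2)→signed(A2,F5) ✓  (O3,F6,A3)→signed(A3,F6) ✓  (O4,F1,A4)→signed(A4,F1) ✗  (O4,F4,A3)→signed(A3,F4) ✗  (O4,F5,A4)→signed(A4,F5) ✓  (O5,F4,A1)→signed(A1,F4) ✗  (O5,F4,A3)→signed(A3,F4) ✗
Counterexamples (restrictor triples failing the scope): 7.

7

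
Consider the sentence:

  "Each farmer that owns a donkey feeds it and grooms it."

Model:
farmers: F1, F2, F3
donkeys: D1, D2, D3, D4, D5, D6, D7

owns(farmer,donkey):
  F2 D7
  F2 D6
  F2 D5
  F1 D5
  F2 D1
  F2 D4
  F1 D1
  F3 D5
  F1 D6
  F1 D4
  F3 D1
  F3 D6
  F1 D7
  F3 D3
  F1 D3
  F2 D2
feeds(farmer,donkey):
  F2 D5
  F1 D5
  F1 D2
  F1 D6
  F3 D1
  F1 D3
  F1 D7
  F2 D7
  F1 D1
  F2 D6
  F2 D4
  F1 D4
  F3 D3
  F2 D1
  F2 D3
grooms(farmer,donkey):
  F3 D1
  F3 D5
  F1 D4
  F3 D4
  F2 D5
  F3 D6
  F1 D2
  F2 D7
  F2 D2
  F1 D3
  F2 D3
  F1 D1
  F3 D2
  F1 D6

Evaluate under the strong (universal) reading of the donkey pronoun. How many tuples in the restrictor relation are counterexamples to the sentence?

9

"it" takes "a donkey" as antecedent — a donkey pronoun bound across the clause boundary.
Strong reading: for every (f,d) with owns(f,d), feeds(f,d) ∧ grooms(f,d).
Restrictor pairs: (F1,D1) ✓  (F1,D3) ✓  (F1,D4) ✓  (F1,D5) ✗  (F1,D6) ✓  (F1,D7) ✗  (F2,D1) ✗  (F2,D2) ✗  (F2,D4) ✗  (F2,D5) ✓  (F2,D6) ✗  (F2,D7) ✓  (F3,D1) ✓  (F3,D3) ✗  (F3,D5) ✗  (F3,D6) ✗
Counterexamples (restrictor pairs failing the scope): 9.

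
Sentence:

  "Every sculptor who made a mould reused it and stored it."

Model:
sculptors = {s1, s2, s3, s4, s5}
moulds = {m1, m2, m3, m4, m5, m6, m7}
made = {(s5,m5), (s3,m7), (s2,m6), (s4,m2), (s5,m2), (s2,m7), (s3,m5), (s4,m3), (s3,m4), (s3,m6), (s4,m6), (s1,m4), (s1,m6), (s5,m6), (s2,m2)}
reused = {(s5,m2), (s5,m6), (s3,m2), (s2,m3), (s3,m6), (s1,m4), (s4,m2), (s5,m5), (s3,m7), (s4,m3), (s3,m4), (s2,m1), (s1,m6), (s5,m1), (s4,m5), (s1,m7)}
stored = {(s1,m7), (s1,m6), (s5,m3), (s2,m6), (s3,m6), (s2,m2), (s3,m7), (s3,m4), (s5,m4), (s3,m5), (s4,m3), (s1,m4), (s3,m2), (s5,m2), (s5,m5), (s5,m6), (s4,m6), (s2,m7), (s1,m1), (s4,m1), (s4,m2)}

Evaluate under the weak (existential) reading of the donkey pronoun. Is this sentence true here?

False

"it" takes "a mould" as antecedent — a donkey pronoun bound across the clause boundary.
Weak reading: every sculptor s with some made-mould has at least one made-mould m such that reused(s,m) ∧ stored(s,m).
Per sculptor: s1:✓  s2:✗  s3:✓  s4:✓  s5:✓
s2 has no witness among its made-moulds.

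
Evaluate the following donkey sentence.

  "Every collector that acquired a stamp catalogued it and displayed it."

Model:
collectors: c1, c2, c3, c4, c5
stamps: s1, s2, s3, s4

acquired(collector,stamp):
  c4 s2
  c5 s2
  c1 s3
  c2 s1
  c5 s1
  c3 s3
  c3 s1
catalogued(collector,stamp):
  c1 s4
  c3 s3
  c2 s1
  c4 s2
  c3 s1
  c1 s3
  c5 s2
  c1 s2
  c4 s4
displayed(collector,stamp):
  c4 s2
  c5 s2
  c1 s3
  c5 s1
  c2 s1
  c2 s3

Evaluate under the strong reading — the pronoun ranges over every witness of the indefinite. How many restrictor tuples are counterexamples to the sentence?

3

"it" takes "a stamp" as antecedent — a donkey pronoun bound across the clause boundary.
Strong reading: for every (c,s) with acquired(c,s), catalogued(c,s) ∧ displayed(c,s).
Restrictor pairs: (c1,s3) ✓  (c2,s1) ✓  (c3,s1) ✗  (c3,s3) ✗  (c4,s2) ✓  (c5,s1) ✗  (c5,s2) ✓
Counterexamples (restrictor pairs failing the scope): 3.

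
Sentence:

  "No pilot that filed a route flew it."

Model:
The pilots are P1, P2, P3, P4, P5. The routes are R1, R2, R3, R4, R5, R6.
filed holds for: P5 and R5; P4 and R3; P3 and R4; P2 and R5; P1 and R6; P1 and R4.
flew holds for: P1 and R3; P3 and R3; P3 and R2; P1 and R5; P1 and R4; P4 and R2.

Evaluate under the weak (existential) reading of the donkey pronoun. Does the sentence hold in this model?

False

"it" takes "a route" as antecedent — a donkey pronoun bound across the clause boundary.
Truth condition: for no (p,r) with filed(p,r) does flew(p,r) hold.
Restrictor pairs — does the scope hold? (P1,R4):holds  (P1,R6):fails  (P2,R5):fails  (P3,R4):fails  (P4,R3):fails  (P5,R5):fails
Scope holds for 1 pair(s), so the sentence is false.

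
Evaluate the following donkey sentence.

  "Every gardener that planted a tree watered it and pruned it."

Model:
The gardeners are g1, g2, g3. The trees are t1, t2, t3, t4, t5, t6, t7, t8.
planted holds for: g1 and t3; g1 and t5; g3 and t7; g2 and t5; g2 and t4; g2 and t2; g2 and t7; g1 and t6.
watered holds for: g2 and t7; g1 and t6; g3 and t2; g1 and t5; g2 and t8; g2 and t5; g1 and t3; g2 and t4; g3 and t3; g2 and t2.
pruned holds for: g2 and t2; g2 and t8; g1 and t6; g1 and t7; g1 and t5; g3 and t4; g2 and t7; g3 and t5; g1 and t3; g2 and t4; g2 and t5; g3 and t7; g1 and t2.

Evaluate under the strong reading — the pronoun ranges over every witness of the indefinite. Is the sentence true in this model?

"it" takes "a tree" as antecedent — a donkey pronoun bound across the clause boundary.
Strong reading: for every (g,t) with planted(g,t), watered(g,t) ∧ pruned(g,t).
Restrictor pairs: (g1,t3) ✓  (g1,t5) ✓  (g1,t6) ✓  (g2,t2) ✓  (g2,t4) ✓  (g2,t5) ✓  (g2,t7) ✓  (g3,t7) ✗
Counterexample: (g3,t7) is in planted but fails the scope.

False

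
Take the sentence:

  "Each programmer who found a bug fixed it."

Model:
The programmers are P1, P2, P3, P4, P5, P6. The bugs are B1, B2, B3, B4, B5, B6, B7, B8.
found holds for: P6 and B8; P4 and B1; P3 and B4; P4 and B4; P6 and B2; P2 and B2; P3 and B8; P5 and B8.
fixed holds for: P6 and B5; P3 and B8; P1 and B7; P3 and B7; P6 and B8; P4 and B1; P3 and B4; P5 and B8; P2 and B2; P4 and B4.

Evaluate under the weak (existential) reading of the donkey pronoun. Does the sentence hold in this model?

"it" takes "a bug" as antecedent — a donkey pronoun bound across the clause boundary.
Weak reading: every programmer p with some found-bug has at least one found-bug b such that fixed(p,b).
Per programmer: P2:✓  P3:✓  P4:✓  P5:✓  P6:✓
Every programmer in the restrictor has a witness.

True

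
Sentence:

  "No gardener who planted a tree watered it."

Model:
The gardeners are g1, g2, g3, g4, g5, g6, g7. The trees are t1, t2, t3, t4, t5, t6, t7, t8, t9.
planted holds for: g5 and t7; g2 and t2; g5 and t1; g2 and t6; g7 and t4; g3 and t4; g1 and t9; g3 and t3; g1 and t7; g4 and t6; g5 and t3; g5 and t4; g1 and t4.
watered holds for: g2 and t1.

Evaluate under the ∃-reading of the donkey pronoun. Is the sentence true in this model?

True

"it" takes "a tree" as antecedent — a donkey pronoun bound across the clause boundary.
Truth condition: for no (g,t) with planted(g,t) does watered(g,t) hold.
Restrictor pairs — does the scope hold? (g1,t4):fails  (g1,t7):fails  (g1,t9):fails  (g2,t2):fails  (g2,t6):fails  (g3,t3):fails  (g3,t4):fails  (g4,t6):fails  (g5,t1):fails  (g5,t3):fails  (g5,t4):fails  (g5,t7):fails  (g7,t4):fails
Scope holds for no restrictor pair, so the sentence is true.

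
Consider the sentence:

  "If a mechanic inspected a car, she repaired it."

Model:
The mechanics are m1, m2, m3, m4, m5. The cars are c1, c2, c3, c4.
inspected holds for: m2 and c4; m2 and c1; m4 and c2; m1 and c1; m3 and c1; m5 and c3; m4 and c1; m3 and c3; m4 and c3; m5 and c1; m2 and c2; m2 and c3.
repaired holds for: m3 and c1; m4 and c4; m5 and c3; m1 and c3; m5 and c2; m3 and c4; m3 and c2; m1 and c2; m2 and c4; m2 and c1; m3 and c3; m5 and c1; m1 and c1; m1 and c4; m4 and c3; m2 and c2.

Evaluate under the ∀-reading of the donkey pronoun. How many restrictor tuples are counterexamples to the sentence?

"it" takes "a car" as antecedent — a donkey pronoun bound across the clause boundary.
Strong reading: for every (m,c) with inspected(m,c), repaired(m,c).
Restrictor pairs: (m1,c1) ✓  (m2,c1) ✓  (m2,c2) ✓  (m2,c3) ✗  (m2,c4) ✓  (m3,c1) ✓  (m3,c3) ✓  (m4,c1) ✗  (m4,c2) ✗  (m4,c3) ✓  (m5,c1) ✓  (m5,c3) ✓
Counterexamples (restrictor pairs failing the scope): 3.

3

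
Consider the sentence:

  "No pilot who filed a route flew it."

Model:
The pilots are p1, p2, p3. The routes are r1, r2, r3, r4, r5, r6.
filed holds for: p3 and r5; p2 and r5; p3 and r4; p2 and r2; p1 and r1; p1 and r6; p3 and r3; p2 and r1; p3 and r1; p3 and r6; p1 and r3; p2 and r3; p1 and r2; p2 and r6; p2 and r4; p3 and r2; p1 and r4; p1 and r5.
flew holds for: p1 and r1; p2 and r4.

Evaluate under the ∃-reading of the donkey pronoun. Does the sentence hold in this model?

False

"it" takes "a route" as antecedent — a donkey pronoun bound across the clause boundary.
Truth condition: for no (p,r) with filed(p,r) does flew(p,r) hold.
Restrictor pairs — does the scope hold? (p1,r1):holds  (p1,r2):fails  (p1,r3):fails  (p1,r4):fails  (p1,r5):fails  (p1,r6):fails  (p2,r1):fails  (p2,r2):fails  (p2,r3):fails  (p2,r4):holds  (p2,r5):fails  (p2,r6):fails  (p3,r1):fails  (p3,r2):fails  (p3,r3):fails  (p3,r4):fails  (p3,r5):fails  (p3,r6):fails
Scope holds for 2 pair(s), so the sentence is false.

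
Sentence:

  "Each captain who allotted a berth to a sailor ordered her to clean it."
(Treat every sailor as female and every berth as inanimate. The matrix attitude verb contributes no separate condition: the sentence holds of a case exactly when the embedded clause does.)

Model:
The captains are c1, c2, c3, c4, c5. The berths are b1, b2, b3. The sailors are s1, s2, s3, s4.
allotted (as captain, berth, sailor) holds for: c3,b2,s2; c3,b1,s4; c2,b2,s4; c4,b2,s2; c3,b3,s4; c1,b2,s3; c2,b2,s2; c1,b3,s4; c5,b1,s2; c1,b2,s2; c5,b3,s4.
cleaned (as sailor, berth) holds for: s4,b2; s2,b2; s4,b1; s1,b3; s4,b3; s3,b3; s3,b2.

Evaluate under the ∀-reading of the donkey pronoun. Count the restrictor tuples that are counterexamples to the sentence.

1

"her" takes "a sailor" as antecedent and "it" takes "a berth"; both are donkey pronouns co-varying with the restrictor.
Strong reading: for every (c,b,s) with allotted(c,b,s), cleaned(s,b).
Restrictor triples: (c1,b2,s2)→cleaned(s2,b2) ✓  (c1,b2,s3)→cleaned(s3,b2) ✓  (c1,b3,s4)→cleaned(s4,b3) ✓  (c2,b2,s2)→cleaned(s2,b2) ✓  (c2,b2,s4)→cleaned(s4,b2) ✓  (c3,b1,s4)→cleaned(s4,b1) ✓  (c3,b2,s2)→cleaned(s2,b2) ✓  (c3,b3,s4)→cleaned(s4,b3) ✓  (c4,b2,s2)→cleaned(s2,b2) ✓  (c5,b1,s2)→cleaned(s2,b1) ✗  (c5,b3,s4)→cleaned(s4,b3) ✓
Counterexamples (restrictor triples failing the scope): 1.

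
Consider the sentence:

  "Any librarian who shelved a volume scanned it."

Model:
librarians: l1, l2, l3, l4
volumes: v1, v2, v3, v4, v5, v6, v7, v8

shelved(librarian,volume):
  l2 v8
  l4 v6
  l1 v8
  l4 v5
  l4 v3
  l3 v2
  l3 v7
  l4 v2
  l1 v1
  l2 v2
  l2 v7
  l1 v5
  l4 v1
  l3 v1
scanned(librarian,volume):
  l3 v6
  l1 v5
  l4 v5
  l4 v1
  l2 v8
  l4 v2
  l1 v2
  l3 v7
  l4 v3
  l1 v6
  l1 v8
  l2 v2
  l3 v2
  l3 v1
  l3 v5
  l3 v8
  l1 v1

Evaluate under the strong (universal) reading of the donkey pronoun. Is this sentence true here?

"it" takes "a volume" as antecedent — a donkey pronoun bound across the clause boundary.
Strong reading: for every (l,v) with shelved(l,v), scanned(l,v).
Restrictor pairs: (l1,v1) ✓  (l1,v5) ✓  (l1,v8) ✓  (l2,v2) ✓  (l2,v7) ✗  (l2,v8) ✓  (l3,v1) ✓  (l3,v2) ✓  (l3,v7) ✓  (l4,v1) ✓  (l4,v2) ✓  (l4,v3) ✓  (l4,v5) ✓  (l4,v6) ✗
Counterexample: (l2,v7) is in shelved but fails the scope.

False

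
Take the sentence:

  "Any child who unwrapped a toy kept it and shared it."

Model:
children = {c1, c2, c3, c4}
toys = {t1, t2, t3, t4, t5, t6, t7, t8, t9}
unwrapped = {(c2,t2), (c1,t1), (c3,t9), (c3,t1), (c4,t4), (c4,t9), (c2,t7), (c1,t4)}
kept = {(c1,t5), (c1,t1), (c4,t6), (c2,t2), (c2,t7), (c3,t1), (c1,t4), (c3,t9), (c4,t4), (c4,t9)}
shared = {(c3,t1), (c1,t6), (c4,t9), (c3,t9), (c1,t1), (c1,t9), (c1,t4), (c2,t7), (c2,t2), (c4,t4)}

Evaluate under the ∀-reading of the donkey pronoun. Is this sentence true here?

True

"it" takes "a toy" as antecedent — a donkey pronoun bound across the clause boundary.
Strong reading: for every (c,t) with unwrapped(c,t), kept(c,t) ∧ shared(c,t).
Restrictor pairs: (c1,t1) ✓  (c1,t4) ✓  (c2,t2) ✓  (c2,t7) ✓  (c3,t1) ✓  (c3,t9) ✓  (c4,t4) ✓  (c4,t9) ✓
Every restrictor pair satisfies the scope.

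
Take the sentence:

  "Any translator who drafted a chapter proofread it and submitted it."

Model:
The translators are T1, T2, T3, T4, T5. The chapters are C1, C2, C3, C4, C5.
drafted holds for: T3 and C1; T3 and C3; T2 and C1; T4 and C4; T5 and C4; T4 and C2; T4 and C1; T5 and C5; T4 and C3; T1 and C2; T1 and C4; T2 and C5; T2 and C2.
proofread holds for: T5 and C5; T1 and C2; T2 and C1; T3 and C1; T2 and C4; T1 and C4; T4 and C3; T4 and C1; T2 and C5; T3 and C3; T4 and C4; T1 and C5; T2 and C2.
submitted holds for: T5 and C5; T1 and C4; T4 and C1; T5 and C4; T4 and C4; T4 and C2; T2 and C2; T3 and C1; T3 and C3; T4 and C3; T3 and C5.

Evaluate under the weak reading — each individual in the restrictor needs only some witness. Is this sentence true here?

True

"it" takes "a chapter" as antecedent — a donkey pronoun bound across the clause boundary.
Weak reading: every translator t with some drafted-chapter has at least one drafted-chapter c such that proofread(t,c) ∧ submitted(t,c).
Per translator: T1:✓  T2:✓  T3:✓  T4:✓  T5:✓
Every translator in the restrictor has a witness.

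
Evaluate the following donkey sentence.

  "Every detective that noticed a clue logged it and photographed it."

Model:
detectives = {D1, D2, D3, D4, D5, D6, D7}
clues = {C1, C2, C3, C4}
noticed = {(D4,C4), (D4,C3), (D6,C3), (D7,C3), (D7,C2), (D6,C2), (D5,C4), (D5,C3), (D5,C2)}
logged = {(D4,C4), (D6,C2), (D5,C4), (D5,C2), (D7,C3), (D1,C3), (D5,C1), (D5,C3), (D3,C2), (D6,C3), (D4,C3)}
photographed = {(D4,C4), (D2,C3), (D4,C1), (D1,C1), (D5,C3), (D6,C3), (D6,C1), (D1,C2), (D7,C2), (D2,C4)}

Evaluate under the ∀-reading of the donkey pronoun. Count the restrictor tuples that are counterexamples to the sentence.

6

"it" takes "a clue" as antecedent — a donkey pronoun bound across the clause boundary.
Strong reading: for every (d,c) with noticed(d,c), logged(d,c) ∧ photographed(d,c).
Restrictor pairs: (D4,C3) ✗  (D4,C4) ✓  (D5,C2) ✗  (D5,C3) ✓  (D5,C4) ✗  (D6,C2) ✗  (D6,C3) ✓  (D7,C2) ✗  (D7,C3) ✗
Counterexamples (restrictor pairs failing the scope): 6.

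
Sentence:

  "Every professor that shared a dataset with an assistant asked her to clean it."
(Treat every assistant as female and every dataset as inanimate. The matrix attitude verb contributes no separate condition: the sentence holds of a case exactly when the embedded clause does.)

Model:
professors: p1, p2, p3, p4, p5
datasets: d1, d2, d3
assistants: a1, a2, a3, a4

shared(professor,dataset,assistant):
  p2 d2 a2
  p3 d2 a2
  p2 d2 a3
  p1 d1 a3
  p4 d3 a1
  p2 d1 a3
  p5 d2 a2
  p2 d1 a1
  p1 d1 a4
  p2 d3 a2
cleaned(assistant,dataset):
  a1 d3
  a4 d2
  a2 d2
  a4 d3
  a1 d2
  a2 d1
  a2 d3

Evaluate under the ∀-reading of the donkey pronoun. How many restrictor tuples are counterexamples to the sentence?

5

"her" takes "an assistant" as antecedent and "it" takes "a dataset"; both are donkey pronouns co-varying with the restrictor.
Strong reading: for every (p,d,a) with shared(p,d,a), cleaned(a,d).
Restrictor triples: (p1,d1,a3)→cleaned(a3,d1) ✗  (p1,d1,a4)→cleaned(a4,d1) ✗  (p2,d1,a1)→cleaned(a1,d1) ✗  (p2,d1,a3)→cleaned(a3,d1) ✗  (p2,d2,a2)→cleaned(a2,d2) ✓  (p2,d2,a3)→cleaned(a3,d2) ✗  (p2,d3,a2)→cleaned(a2,d3) ✓  (p3,d2,a2)→cleaned(a2,d2) ✓  (p4,d3,a1)→cleaned(a1,d3) ✓  (p5,d2,a2)→cleaned(a2,d2) ✓
Counterexamples (restrictor triples failing the scope): 5.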